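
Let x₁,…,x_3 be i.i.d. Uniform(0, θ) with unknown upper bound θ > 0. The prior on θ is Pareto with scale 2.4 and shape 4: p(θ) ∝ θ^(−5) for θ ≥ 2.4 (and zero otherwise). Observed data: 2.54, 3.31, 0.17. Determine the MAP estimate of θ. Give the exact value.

The Uniform(0, θ) likelihood is θ^(−n) for θ ≥ max(xᵢ), zero otherwise. Here max(xᵢ) = 3.31.
Posterior ∝ θ^(−5) · θ^(−3) = θ^(−8) on θ ≥ max(2.4, 3.31) = 3.31.
This density is strictly decreasing in θ, so the posterior mode lies at the lower boundary of the support.

θ̂_MAP = 3.31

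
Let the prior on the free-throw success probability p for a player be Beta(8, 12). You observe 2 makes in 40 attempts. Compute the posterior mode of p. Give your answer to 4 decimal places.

p̂_MAP = 0.1552

Prior: Beta(8, 12).
Data: 2 successes in 40 trials. The binomial likelihood contributes p^2(1−p)^38, so the posterior is Beta(8+2, 12+38) = Beta(10, 50).
For Beta(a, b) with a, b > 1 the mode is (a−1)/(a+b−2) = 9/58 ≈ 0.1552.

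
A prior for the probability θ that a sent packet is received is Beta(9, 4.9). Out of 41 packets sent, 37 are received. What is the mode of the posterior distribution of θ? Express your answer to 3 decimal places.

Prior: Beta(9, 4.9).
Data: 37 successes in 41 trials. The binomial likelihood contributes θ^37(1−θ)^4, so the posterior is Beta(9+37, 4.9+4) = Beta(46, 8.9).
For Beta(a, b) with a, b > 1 the mode is (a−1)/(a+b−2) = 45/52.9 ≈ 0.851.

θ̂_MAP = 0.851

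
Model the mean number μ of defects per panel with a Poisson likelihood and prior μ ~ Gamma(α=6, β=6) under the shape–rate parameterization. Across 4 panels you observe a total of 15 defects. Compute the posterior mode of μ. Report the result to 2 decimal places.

μ̂_MAP = 2.00

Σxᵢ = 15, n = 4.
Posterior ∝ μ^5e^(−6μ) · μ^15e^(−4μ) = μ^20e^(−10μ), i.e. Gamma(shape=21, rate=10).
The mode of a Gamma(a, b) with a ≥ 1 (shape–rate) is (a−1)/b = 20/10 ≈ 2.00.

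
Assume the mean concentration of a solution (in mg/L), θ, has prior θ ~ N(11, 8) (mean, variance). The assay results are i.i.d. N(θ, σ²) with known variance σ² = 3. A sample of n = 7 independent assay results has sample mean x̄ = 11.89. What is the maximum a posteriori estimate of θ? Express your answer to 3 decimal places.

θ̂_MAP = 11.845

n = 7, x̄ = 11.89.
For a Normal prior and Normal likelihood with known variance, the posterior is Normal; its mode equals its mean, the precision-weighted average.
Prior precision 1/σ₀² = 1/8 = 0.125; data precision n/σ² = 7/3.
θ̂ = (0.125·11 + (7/3)·11.89) / (0.125 + 7/3) = (17471/600)/(59/24) = 17471/1475 ≈ 11.845.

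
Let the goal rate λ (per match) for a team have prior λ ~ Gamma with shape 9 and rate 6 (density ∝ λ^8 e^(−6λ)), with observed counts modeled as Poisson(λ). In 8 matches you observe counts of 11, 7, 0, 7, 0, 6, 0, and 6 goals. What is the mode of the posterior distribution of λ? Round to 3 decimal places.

λ̂_MAP = 3.214

Σxᵢ = 11+7+0+7+0+6+0+6 = 37, with n = 8.
Posterior ∝ λ^8e^(−6λ) · λ^37e^(−8λ) = λ^45e^(−14λ), i.e. Gamma(shape=46, rate=14).
The mode of a Gamma(a, b) with a ≥ 1 (shape–rate) is (a−1)/b = 45/14 ≈ 3.214.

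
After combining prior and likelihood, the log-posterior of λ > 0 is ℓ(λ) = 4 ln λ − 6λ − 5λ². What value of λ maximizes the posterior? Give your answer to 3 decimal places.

λ̂_MAP = 0.400

ℓ'(λ) = 4/λ − 6 − 10λ. Setting this to zero and multiplying by λ: 10λ² + 6λ − 4 = 0.
λ = (−6 + √(6² + 4·10·4)) / (2·10) = (−6 + √196) / 20 = (−6 + 14)/20 = 2/5.
ℓ''(λ) = −4/λ² − 10 < 0, confirming a maximum.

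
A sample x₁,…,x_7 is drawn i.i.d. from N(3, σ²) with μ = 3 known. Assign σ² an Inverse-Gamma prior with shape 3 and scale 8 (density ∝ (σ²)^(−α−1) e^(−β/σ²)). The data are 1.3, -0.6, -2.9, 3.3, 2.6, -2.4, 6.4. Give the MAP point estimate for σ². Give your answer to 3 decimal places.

Sum of squared deviations about the known mean: SS = (1.3−3)² + (-0.6−3)² + (-2.9−3)² + (3.3−3)² + (2.6−3)² + (-2.4−3)² + (6.4−3)² = 91.63.
The Normal likelihood contributes (σ²)^(−n/2) exp(−SS/(2σ²)), so the posterior is Inverse-Gamma(α + n/2, β + SS/2) = Inverse-Gamma(6.5, 53.815).
The mode of Inverse-Gamma(a, b) is b/(a+1) = 53.815/7.5 ≈ 7.175.

σ̂²_MAP = 7.175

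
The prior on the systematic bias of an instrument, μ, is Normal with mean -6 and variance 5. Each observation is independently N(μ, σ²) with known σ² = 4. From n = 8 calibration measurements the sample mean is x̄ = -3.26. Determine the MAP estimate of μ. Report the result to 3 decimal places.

μ̂_MAP = -3.509

n = 8, x̄ = -3.26.
For a Normal prior and Normal likelihood with known variance, the posterior is Normal; its mode equals its mean, the precision-weighted average.
Prior precision 1/σ₀² = 1/5 = 0.2; data precision n/σ² = 8/4 = 2.
μ̂ = (0.2·(-6) + 2·(-3.26)) / (0.2 + 2) = (-7.72)/2.2 = -193/55 ≈ -3.509.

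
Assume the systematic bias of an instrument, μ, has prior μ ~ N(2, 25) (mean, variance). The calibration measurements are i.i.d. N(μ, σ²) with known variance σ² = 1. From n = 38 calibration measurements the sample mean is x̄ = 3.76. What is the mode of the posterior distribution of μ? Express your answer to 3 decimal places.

n = 38, x̄ = 3.76.
For a Normal prior and Normal likelihood with known variance, the posterior is Normal; its mode equals its mean, the precision-weighted average.
Prior precision 1/σ₀² = 1/25 = 0.04; data precision n/σ² = 38/1 = 38.
μ̂ = (0.04·2 + 38·3.76) / (0.04 + 38) = 142.96/38.04 = 3574/951 ≈ 3.758.

μ̂_MAP = 3.758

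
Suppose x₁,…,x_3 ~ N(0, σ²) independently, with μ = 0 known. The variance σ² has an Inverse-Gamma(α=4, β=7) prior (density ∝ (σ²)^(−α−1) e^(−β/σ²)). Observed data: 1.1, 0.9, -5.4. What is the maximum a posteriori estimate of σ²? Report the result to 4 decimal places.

σ̂²_MAP = 3.4754

Sum of squared deviations about the known mean: SS = (1.1−0)² + (0.9−0)² + (-5.4−0)² = 31.18.
The Normal likelihood contributes (σ²)^(−n/2) exp(−SS/(2σ²)), so the posterior is Inverse-Gamma(α + n/2, β + SS/2) = Inverse-Gamma(5.5, 22.59).
The mode of Inverse-Gamma(a, b) is b/(a+1) = 22.59/6.5 ≈ 3.4754.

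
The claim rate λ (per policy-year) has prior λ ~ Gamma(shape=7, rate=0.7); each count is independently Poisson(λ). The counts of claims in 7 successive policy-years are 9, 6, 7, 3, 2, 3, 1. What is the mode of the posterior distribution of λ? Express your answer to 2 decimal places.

Σxᵢ = 9+6+7+3+2+3+1 = 31, with n = 7.
Posterior ∝ λ^6e^(−0.7λ) · λ^31e^(−7λ) = λ^37e^(−7.7λ), i.e. Gamma(shape=38, rate=7.7).
The mode of a Gamma(a, b) with a ≥ 1 (shape–rate) is (a−1)/b = 37/7.7 ≈ 4.81.

λ̂_MAP = 4.81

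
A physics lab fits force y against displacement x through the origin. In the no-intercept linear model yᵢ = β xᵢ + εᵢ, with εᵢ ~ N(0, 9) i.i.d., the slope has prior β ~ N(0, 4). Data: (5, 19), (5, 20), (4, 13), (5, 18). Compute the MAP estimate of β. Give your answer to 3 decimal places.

log p(β | y) = −Σ(yᵢ − βxᵢ)²/(2·9) − β²/(2·4) + const.
Setting the derivative to zero: Σxᵢ(yᵢ − βxᵢ)/9 − β/4 = 0, so β = Σxᵢyᵢ / (Σxᵢ² + σ²/τ²).
Σxᵢyᵢ = 5·19 + 5·20 + 4·13 + 5·18 = 337; Σxᵢ² = 91; σ²/τ² = 2.25.
β̂_MAP = 337 / (91 + 2.25) = 337/93.25 ≈ 3.614.

β̂_MAP = 3.614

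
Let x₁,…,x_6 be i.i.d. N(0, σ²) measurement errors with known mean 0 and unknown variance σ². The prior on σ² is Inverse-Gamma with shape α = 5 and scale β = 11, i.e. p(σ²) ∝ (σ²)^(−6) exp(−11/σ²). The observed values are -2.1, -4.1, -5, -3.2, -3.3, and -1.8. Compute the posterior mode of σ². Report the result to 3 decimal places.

σ̂²_MAP = 5.144

Sum of squared deviations about the known mean: SS = (-2.1−0)² + (-4.1−0)² + (-5−0)² + (-3.2−0)² + (-3.3−0)² + (-1.8−0)² = 70.59.
The Normal likelihood contributes (σ²)^(−n/2) exp(−SS/(2σ²)), so the posterior is Inverse-Gamma(α + n/2, β + SS/2) = Inverse-Gamma(8, 46.295).
The mode of Inverse-Gamma(a, b) is b/(a+1) = 46.295/9 ≈ 5.144.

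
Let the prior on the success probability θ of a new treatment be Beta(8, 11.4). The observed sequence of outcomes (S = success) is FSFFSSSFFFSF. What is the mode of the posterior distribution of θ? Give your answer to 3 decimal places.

θ̂_MAP = 0.408

Prior: Beta(8, 11.4).
Data: 5 successes in 12 trials (from the sequence). The binomial likelihood contributes θ^5(1−θ)^7, so the posterior is Beta(8+5, 11.4+7) = Beta(13, 18.4).
For Beta(a, b) with a, b > 1 the mode is (a−1)/(a+b−2) = 12/29.4 ≈ 0.408.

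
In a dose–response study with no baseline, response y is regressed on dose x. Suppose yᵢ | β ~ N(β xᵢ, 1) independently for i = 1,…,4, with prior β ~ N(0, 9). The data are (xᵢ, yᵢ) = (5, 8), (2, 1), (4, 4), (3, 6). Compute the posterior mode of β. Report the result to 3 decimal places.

log p(β | y) = −Σ(yᵢ − βxᵢ)²/(2·1) − β²/(2·9) + const.
Setting the derivative to zero: Σxᵢ(yᵢ − βxᵢ)/1 − β/9 = 0, so β = Σxᵢyᵢ / (Σxᵢ² + σ²/τ²).
Σxᵢyᵢ = 5·8 + 2·1 + 4·4 + 3·6 = 76; Σxᵢ² = 54; σ²/τ² = 1/9.
β̂_MAP = 76 / (54 + 1/9) = 76/(487/9) = 684/487 ≈ 1.405.

β̂_MAP = 1.405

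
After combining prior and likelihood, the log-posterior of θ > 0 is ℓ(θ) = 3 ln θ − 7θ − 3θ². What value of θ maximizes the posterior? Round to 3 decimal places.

ℓ'(θ) = 3/θ − 7 − 6θ. Setting this to zero and multiplying by θ: 6θ² + 7θ − 3 = 0.
θ = (−7 + √(7² + 4·6·3)) / (2·6) = (−7 + √121) / 12 = (−7 + 11)/12 = 1/3.
ℓ''(θ) = −3/θ² − 6 < 0, confirming a maximum.

θ̂_MAP = 0.333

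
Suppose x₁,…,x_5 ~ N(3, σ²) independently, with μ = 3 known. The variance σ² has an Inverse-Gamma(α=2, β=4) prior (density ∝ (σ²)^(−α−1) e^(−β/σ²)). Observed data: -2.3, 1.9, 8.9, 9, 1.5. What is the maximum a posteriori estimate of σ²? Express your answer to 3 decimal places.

Sum of squared deviations about the known mean: SS = (-2.3−3)² + (1.9−3)² + (8.9−3)² + (9−3)² + (1.5−3)² = 102.36.
The Normal likelihood contributes (σ²)^(−n/2) exp(−SS/(2σ²)), so the posterior is Inverse-Gamma(α + n/2, β + SS/2) = Inverse-Gamma(4.5, 55.18).
The mode of Inverse-Gamma(a, b) is b/(a+1) = 55.18/5.5 ≈ 10.033.

σ̂²_MAP = 10.033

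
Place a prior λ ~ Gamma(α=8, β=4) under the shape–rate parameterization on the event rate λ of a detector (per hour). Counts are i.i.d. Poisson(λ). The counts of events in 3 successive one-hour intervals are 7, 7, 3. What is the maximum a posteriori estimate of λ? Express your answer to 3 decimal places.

λ̂_MAP = 3.429

Σxᵢ = 7+7+3 = 17, with n = 3.
Posterior ∝ λ^7e^(−4λ) · λ^17e^(−3λ) = λ^24e^(−7λ), i.e. Gamma(shape=25, rate=7).
The mode of a Gamma(a, b) with a ≥ 1 (shape–rate) is (a−1)/b = 24/7 ≈ 3.429.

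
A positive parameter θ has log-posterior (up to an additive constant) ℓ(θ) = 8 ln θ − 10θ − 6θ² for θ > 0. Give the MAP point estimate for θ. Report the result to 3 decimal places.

ℓ'(θ) = 8/θ − 10 − 12θ. Setting this to zero and multiplying by θ: 12θ² + 10θ − 8 = 0.
θ = (−10 + √(10² + 4·12·8)) / (2·12) = (−10 + √484) / 24 = (−10 + 22)/24 = 1/2.
ℓ''(θ) = −8/θ² − 12 < 0, confirming a maximum.

θ̂_MAP = 0.500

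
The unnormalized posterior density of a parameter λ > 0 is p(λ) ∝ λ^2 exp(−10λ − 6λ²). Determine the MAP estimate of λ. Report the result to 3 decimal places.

λ̂_MAP = 0.167

ℓ'(λ) = 2/λ − 10 − 12λ. Setting this to zero and multiplying by λ: 12λ² + 10λ − 2 = 0.
λ = (−10 + √(10² + 4·12·2)) / (2·12) = (−10 + √196) / 24 = (−10 + 14)/24 = 1/6.
ℓ''(λ) = −2/λ² − 12 < 0, confirming a maximum.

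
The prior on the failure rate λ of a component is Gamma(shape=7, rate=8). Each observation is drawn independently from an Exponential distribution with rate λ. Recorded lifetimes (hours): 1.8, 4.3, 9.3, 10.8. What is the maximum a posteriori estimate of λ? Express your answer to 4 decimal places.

The Exponential(rate=λ) likelihood is ∝ λ^n e^(−λΣtᵢ). Here n = 4 and Σtᵢ = 1.8 + 4.3 + 9.3 + 10.8 = 26.2.
Posterior ∝ λ^6e^(−8λ) · λ^4e^(−26.2λ) = λ^10e^(−34.2λ), i.e. Gamma(11, 34.2).
Mode = (a−1)/b = 10/34.2 ≈ 0.2924.

λ̂_MAP = 0.2924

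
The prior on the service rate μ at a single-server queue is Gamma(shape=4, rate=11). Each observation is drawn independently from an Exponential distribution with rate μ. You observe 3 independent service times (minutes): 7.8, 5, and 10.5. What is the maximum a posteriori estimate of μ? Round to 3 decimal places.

The Exponential(rate=μ) likelihood is ∝ μ^n e^(−μΣtᵢ). Here n = 3 and Σtᵢ = 7.8 + 5 + 10.5 = 23.3.
Posterior ∝ μ^3e^(−11μ) · μ^3e^(−23.3μ) = μ^6e^(−34.3μ), i.e. Gamma(7, 34.3).
Mode = (a−1)/b = 6/34.3 ≈ 0.175.

μ̂_MAP = 0.175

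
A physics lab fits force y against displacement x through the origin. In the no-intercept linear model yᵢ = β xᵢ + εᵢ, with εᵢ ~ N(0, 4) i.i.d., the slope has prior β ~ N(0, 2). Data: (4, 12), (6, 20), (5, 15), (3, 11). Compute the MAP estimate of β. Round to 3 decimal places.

β̂_MAP = 3.136

log p(β | y) = −Σ(yᵢ − βxᵢ)²/(2·4) − β²/(2·2) + const.
Setting the derivative to zero: Σxᵢ(yᵢ − βxᵢ)/4 − β/2 = 0, so β = Σxᵢyᵢ / (Σxᵢ² + σ²/τ²).
Σxᵢyᵢ = 4·12 + 6·20 + 5·15 + 3·11 = 276; Σxᵢ² = 86; σ²/τ² = 2.
β̂_MAP = 276 / (86 + 2) = 276/88 ≈ 3.136.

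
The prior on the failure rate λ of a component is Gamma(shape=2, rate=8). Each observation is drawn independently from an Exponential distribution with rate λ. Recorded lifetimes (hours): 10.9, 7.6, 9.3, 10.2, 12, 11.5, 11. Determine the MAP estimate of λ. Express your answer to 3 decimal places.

The Exponential(rate=λ) likelihood is ∝ λ^n e^(−λΣtᵢ). Here n = 7 and Σtᵢ = 10.9 + 7.6 + 9.3 + 10.2 + 12 + 11.5 + 11 = 72.5.
Posterior ∝ λe^(−8λ) · λ^7e^(−72.5λ) = λ^8e^(−80.5λ), i.e. Gamma(9, 80.5).
Mode = (a−1)/b = 8/80.5 ≈ 0.099.

λ̂_MAP = 0.099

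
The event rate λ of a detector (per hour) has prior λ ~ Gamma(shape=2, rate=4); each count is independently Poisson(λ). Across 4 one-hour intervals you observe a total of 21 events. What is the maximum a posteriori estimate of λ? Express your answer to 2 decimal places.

Σxᵢ = 21, n = 4.
Posterior ∝ λe^(−4λ) · λ^21e^(−4λ) = λ^22e^(−8λ), i.e. Gamma(shape=23, rate=8).
The mode of a Gamma(a, b) with a ≥ 1 (shape–rate) is (a−1)/b = 22/8 ≈ 2.75.

λ̂_MAP = 2.75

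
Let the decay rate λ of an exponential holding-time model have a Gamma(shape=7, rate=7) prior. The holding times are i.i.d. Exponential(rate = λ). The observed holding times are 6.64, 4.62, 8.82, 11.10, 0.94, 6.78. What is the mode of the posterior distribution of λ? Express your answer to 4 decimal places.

λ̂_MAP = 0.2614

The Exponential(rate=λ) likelihood is ∝ λ^n e^(−λΣtᵢ). Here n = 6 and Σtᵢ = 6.64 + 4.62 + 8.82 + 11.10 + 0.94 + 6.78 = 38.90.
Posterior ∝ λ^6e^(−7λ) · λ^6e^(−38.90λ) = λ^12e^(−45.90λ), i.e. Gamma(13, 45.90).
Mode = (a−1)/b = 12/45.90 ≈ 0.2614.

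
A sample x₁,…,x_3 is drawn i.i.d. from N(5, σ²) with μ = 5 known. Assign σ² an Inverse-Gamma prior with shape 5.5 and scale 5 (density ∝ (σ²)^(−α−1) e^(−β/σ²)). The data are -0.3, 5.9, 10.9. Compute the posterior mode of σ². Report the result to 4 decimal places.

Sum of squared deviations about the known mean: SS = (-0.3−5)² + (5.9−5)² + (10.9−5)² = 63.71.
The Normal likelihood contributes (σ²)^(−n/2) exp(−SS/(2σ²)), so the posterior is Inverse-Gamma(α + n/2, β + SS/2) = Inverse-Gamma(7, 36.855).
The mode of Inverse-Gamma(a, b) is b/(a+1) = 36.855/8 ≈ 4.6069.

σ̂²_MAP = 4.6069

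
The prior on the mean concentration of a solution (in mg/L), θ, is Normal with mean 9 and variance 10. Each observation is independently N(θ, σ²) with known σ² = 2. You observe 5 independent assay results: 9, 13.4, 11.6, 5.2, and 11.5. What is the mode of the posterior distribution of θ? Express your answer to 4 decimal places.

n = 5; x̄ = (9 + 13.4 + 11.6 + 5.2 + 11.5)/5 = 50.7/5 = 10.14.
For a Normal prior and Normal likelihood with known variance, the posterior is Normal; its mode equals its mean, the precision-weighted average.
Prior precision 1/σ₀² = 1/10 = 0.1; data precision n/σ² = 5/2 = 2.5.
θ̂ = (0.1·9 + 2.5·10.14) / (0.1 + 2.5) = 26.25/2.6 = 525/52 ≈ 10.0962.

θ̂_MAP = 10.0962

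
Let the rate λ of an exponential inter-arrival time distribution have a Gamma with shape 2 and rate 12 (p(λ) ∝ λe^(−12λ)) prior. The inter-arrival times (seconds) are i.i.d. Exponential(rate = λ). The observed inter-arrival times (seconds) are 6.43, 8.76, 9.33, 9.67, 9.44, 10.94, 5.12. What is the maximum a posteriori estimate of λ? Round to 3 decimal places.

The Exponential(rate=λ) likelihood is ∝ λ^n e^(−λΣtᵢ). Here n = 7 and Σtᵢ = 6.43 + 8.76 + 9.33 + 9.67 + 9.44 + 10.94 + 5.12 = 59.69.
Posterior ∝ λe^(−12λ) · λ^7e^(−59.69λ) = λ^8e^(−71.69λ), i.e. Gamma(9, 71.69).
Mode = (a−1)/b = 8/71.69 ≈ 0.112.

λ̂_MAP = 0.112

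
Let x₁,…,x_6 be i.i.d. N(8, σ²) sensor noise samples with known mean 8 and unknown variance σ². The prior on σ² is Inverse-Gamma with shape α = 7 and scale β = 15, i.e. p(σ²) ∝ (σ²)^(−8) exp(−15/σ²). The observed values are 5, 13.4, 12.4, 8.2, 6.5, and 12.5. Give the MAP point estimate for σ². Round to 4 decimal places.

σ̂²_MAP = 5.0027

Sum of squared deviations about the known mean: SS = (5−8)² + (13.4−8)² + (12.4−8)² + (8.2−8)² + (6.5−8)² + (12.5−8)² = 80.06.
The Normal likelihood contributes (σ²)^(−n/2) exp(−SS/(2σ²)), so the posterior is Inverse-Gamma(α + n/2, β + SS/2) = Inverse-Gamma(10, 55.03).
The mode of Inverse-Gamma(a, b) is b/(a+1) = 55.03/11 ≈ 5.0027.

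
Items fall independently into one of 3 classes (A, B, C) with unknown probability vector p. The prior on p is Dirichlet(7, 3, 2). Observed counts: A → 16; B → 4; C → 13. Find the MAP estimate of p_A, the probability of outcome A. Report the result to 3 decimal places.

The posterior is Dirichlet(αᵢ + nᵢ) = Dirichlet(23, 7, 15).
For a Dirichlet(a₁,…,a_K) with all aᵢ > 1, the mode has j-th component (aⱼ − 1)/(Σaᵢ − K).
Here Σaᵢ = 45 and K = 3, so p_A = (23 − 1)/(45 − 3) = 22/42 ≈ 0.524.

MAP estimate of p_A = 0.524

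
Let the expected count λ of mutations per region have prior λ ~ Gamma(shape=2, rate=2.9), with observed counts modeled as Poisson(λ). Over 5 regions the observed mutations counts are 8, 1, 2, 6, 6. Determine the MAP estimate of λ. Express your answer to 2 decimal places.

Σxᵢ = 8+1+2+6+6 = 23, with n = 5.
Posterior ∝ λe^(−2.9λ) · λ^23e^(−5λ) = λ^24e^(−7.9λ), i.e. Gamma(shape=25, rate=7.9).
The mode of a Gamma(a, b) with a ≥ 1 (shape–rate) is (a−1)/b = 24/7.9 ≈ 3.04.

λ̂_MAP = 3.04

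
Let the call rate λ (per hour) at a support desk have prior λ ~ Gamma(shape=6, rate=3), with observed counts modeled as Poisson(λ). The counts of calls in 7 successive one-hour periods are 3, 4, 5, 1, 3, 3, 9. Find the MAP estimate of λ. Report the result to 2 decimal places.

Σxᵢ = 3+4+5+1+3+3+9 = 28, with n = 7.
Posterior ∝ λ^5e^(−3λ) · λ^28e^(−7λ) = λ^33e^(−10λ), i.e. Gamma(shape=34, rate=10).
The mode of a Gamma(a, b) with a ≥ 1 (shape–rate) is (a−1)/b = 33/10 ≈ 3.30.

λ̂_MAP = 3.30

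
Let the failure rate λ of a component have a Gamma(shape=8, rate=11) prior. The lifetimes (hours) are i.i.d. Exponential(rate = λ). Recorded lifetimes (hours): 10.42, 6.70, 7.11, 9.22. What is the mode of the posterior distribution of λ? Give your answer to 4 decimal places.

The Exponential(rate=λ) likelihood is ∝ λ^n e^(−λΣtᵢ). Here n = 4 and Σtᵢ = 10.42 + 6.70 + 7.11 + 9.22 = 33.45.
Posterior ∝ λ^7e^(−11λ) · λ^4e^(−33.45λ) = λ^11e^(−44.45λ), i.e. Gamma(12, 44.45).
Mode = (a−1)/b = 11/44.45 ≈ 0.2475.

λ̂_MAP = 0.2475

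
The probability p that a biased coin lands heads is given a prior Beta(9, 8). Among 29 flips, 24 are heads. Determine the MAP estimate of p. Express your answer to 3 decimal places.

Prior: Beta(9, 8).
Data: 24 successes in 29 trials. The binomial likelihood contributes p^24(1−p)^5, so the posterior is Beta(9+24, 8+5) = Beta(33, 13).
For Beta(a, b) with a, b > 1 the mode is (a−1)/(a+b−2) = 32/44 ≈ 0.727.

p̂_MAP = 0.727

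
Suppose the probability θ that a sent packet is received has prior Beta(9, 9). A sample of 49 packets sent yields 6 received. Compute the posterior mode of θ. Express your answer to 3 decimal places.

θ̂_MAP = 0.215

Prior: Beta(9, 9).
Data: 6 successes in 49 trials. The binomial likelihood contributes θ^6(1−θ)^43, so the posterior is Beta(9+6, 9+43) = Beta(15, 52).
For Beta(a, b) with a, b > 1 the mode is (a−1)/(a+b−2) = 14/65 ≈ 0.215.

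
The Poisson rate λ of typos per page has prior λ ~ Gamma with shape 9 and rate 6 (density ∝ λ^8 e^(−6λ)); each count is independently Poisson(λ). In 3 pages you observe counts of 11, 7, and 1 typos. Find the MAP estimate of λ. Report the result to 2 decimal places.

Σxᵢ = 11+7+1 = 19, with n = 3.
Posterior ∝ λ^8e^(−6λ) · λ^19e^(−3λ) = λ^27e^(−9λ), i.e. Gamma(shape=28, rate=9).
The mode of a Gamma(a, b) with a ≥ 1 (shape–rate) is (a−1)/b = 27/9 ≈ 3.00.

λ̂_MAP = 3.00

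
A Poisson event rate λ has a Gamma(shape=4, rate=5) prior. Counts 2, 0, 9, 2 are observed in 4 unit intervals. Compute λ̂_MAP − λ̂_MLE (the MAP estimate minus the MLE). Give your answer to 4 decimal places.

MAP − MLE = -1.4722

Σxᵢ = 13. Posterior is Gamma(17, 9); MAP = (17−1)/9 = 16/9 ≈ 1.77778.
MLE = x̄ = 13/4 ≈ 3.25000.
Difference = 16/9 − 13/4 = -53/36 ≈ -1.4722.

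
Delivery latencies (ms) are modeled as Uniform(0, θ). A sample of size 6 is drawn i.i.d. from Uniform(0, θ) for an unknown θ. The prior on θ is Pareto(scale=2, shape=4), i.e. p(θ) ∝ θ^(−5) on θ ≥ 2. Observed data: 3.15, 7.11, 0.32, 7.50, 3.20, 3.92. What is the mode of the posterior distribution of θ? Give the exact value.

The Uniform(0, θ) likelihood is θ^(−n) for θ ≥ max(xᵢ), zero otherwise. Here max(xᵢ) = 7.50.
Posterior ∝ θ^(−5) · θ^(−6) = θ^(−11) on θ ≥ max(2, 7.50) = 7.50.
This density is strictly decreasing in θ, so the posterior mode lies at the lower boundary of the support.

θ̂_MAP = 7.50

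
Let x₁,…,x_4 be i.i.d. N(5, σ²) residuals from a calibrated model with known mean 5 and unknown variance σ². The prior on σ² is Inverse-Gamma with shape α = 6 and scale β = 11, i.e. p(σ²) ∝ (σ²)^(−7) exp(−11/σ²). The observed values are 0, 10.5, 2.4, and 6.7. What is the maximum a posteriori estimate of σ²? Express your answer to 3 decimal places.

Sum of squared deviations about the known mean: SS = (0−5)² + (10.5−5)² + (2.4−5)² + (6.7−5)² = 64.9.
The Normal likelihood contributes (σ²)^(−n/2) exp(−SS/(2σ²)), so the posterior is Inverse-Gamma(α + n/2, β + SS/2) = Inverse-Gamma(8, 43.45).
The mode of Inverse-Gamma(a, b) is b/(a+1) = 43.45/9 ≈ 4.828.

σ̂²_MAP = 4.828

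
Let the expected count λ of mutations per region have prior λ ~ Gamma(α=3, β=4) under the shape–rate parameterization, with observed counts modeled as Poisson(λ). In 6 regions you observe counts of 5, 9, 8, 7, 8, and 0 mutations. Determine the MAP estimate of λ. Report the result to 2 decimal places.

Σxᵢ = 5+9+8+7+8+0 = 37, with n = 6.
Posterior ∝ λ^2e^(−4λ) · λ^37e^(−6λ) = λ^39e^(−10λ), i.e. Gamma(shape=40, rate=10).
The mode of a Gamma(a, b) with a ≥ 1 (shape–rate) is (a−1)/b = 39/10 ≈ 3.90.

λ̂_MAP = 3.90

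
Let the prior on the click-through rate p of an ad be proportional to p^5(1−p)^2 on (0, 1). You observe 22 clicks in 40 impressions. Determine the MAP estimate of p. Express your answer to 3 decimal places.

p̂_MAP = 0.574

The prior density ∝ p^5(1−p)^2 is the kernel of Beta(6, 3).
Data: 22 successes in 40 trials. The binomial likelihood contributes p^22(1−p)^18, so the posterior is Beta(6+22, 3+18) = Beta(28, 21).
For Beta(a, b) with a, b > 1 the mode is (a−1)/(a+b−2) = 27/47 ≈ 0.574.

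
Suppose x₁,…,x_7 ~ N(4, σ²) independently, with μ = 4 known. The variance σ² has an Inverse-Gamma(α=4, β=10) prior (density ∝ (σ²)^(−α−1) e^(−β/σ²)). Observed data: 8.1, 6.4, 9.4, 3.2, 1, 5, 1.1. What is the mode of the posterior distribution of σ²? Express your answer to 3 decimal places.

Sum of squared deviations about the known mean: SS = (8.1−4)² + (6.4−4)² + (9.4−4)² + (3.2−4)² + (1−4)² + (5−4)² + (1.1−4)² = 70.78.
The Normal likelihood contributes (σ²)^(−n/2) exp(−SS/(2σ²)), so the posterior is Inverse-Gamma(α + n/2, β + SS/2) = Inverse-Gamma(7.5, 45.39).
The mode of Inverse-Gamma(a, b) is b/(a+1) = 45.39/8.5 ≈ 5.340.

σ̂²_MAP = 5.340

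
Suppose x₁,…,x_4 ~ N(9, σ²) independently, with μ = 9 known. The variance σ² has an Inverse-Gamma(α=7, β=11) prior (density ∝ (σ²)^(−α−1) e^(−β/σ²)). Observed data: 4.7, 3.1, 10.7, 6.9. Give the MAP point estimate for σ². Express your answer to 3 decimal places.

Sum of squared deviations about the known mean: SS = (4.7−9)² + (3.1−9)² + (10.7−9)² + (6.9−9)² = 60.6.
The Normal likelihood contributes (σ²)^(−n/2) exp(−SS/(2σ²)), so the posterior is Inverse-Gamma(α + n/2, β + SS/2) = Inverse-Gamma(9, 41.3).
The mode of Inverse-Gamma(a, b) is b/(a+1) = 41.3/10 ≈ 4.130.

σ̂²_MAP = 4.130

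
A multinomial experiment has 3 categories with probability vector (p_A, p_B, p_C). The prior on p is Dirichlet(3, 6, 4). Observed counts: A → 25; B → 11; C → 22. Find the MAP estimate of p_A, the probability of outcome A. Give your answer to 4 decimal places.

MAP estimate of p_A = 0.3971

The posterior is Dirichlet(αᵢ + nᵢ) = Dirichlet(28, 17, 26).
For a Dirichlet(a₁,…,a_K) with all aᵢ > 1, the mode has j-th component (aⱼ − 1)/(Σaᵢ − K).
Here Σaᵢ = 71 and K = 3, so p_A = (28 − 1)/(71 − 3) = 27/68 ≈ 0.3971.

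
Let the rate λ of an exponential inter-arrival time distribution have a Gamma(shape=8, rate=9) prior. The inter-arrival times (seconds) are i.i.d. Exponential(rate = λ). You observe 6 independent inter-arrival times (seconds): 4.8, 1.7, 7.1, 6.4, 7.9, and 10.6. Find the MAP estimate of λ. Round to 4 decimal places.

λ̂_MAP = 0.2737

The Exponential(rate=λ) likelihood is ∝ λ^n e^(−λΣtᵢ). Here n = 6 and Σtᵢ = 4.8 + 1.7 + 7.1 + 6.4 + 7.9 + 10.6 = 38.5.
Posterior ∝ λ^7e^(−9λ) · λ^6e^(−38.5λ) = λ^13e^(−47.5λ), i.e. Gamma(14, 47.5).
Mode = (a−1)/b = 13/47.5 ≈ 0.2737.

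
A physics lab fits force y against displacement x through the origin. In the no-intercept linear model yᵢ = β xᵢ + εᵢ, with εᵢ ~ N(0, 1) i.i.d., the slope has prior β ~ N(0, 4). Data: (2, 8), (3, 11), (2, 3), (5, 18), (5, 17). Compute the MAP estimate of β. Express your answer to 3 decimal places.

β̂_MAP = 3.420

log p(β | y) = −Σ(yᵢ − βxᵢ)²/(2·1) − β²/(2·4) + const.
Setting the derivative to zero: Σxᵢ(yᵢ − βxᵢ)/1 − β/4 = 0, so β = Σxᵢyᵢ / (Σxᵢ² + σ²/τ²).
Σxᵢyᵢ = 2·8 + 3·11 + 2·3 + 5·18 + 5·17 = 230; Σxᵢ² = 67; σ²/τ² = 0.25.
β̂_MAP = 230 / (67 + 0.25) = 230/67.25 ≈ 3.420.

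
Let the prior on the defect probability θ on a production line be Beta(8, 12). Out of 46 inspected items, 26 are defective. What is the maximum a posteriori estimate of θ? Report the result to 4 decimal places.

θ̂_MAP = 0.5156

Prior: Beta(8, 12).
Data: 26 successes in 46 trials. The binomial likelihood contributes θ^26(1−θ)^20, so the posterior is Beta(8+26, 12+20) = Beta(34, 32).
For Beta(a, b) with a, b > 1 the mode is (a−1)/(a+b−2) = 33/64 ≈ 0.5156.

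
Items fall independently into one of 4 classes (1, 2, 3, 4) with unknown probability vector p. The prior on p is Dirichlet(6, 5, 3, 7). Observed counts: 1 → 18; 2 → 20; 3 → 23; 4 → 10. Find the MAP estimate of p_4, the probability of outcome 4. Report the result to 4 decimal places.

The posterior is Dirichlet(αᵢ + nᵢ) = Dirichlet(24, 25, 26, 17).
For a Dirichlet(a₁,…,a_K) with all aᵢ > 1, the mode has j-th component (aⱼ − 1)/(Σaᵢ − K).
Here Σaᵢ = 92 and K = 4, so p_4 = (17 − 1)/(92 − 4) = 16/88 ≈ 0.1818.

MAP estimate: 0.1818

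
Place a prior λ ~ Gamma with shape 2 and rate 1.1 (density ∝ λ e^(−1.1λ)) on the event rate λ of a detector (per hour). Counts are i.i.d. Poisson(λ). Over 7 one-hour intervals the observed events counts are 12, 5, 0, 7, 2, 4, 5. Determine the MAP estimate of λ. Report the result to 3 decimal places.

Σxᵢ = 12+5+0+7+2+4+5 = 35, with n = 7.
Posterior ∝ λe^(−1.1λ) · λ^35e^(−7λ) = λ^36e^(−8.1λ), i.e. Gamma(shape=37, rate=8.1).
The mode of a Gamma(a, b) with a ≥ 1 (shape–rate) is (a−1)/b = 36/8.1 ≈ 4.444.

λ̂_MAP = 4.444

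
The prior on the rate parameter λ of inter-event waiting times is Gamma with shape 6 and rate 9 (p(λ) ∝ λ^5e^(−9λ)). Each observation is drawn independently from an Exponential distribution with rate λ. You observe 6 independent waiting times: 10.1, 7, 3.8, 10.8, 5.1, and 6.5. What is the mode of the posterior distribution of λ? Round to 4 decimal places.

The Exponential(rate=λ) likelihood is ∝ λ^n e^(−λΣtᵢ). Here n = 6 and Σtᵢ = 10.1 + 7 + 3.8 + 10.8 + 5.1 + 6.5 = 43.3.
Posterior ∝ λ^5e^(−9λ) · λ^6e^(−43.3λ) = λ^11e^(−52.3λ), i.e. Gamma(12, 52.3).
Mode = (a−1)/b = 11/52.3 ≈ 0.2103.

λ̂_MAP = 0.2103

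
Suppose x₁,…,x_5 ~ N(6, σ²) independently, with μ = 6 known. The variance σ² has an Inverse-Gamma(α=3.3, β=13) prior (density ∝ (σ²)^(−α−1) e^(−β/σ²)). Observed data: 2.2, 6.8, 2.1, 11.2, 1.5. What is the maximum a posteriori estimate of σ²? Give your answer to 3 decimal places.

σ̂²_MAP = 7.616

Sum of squared deviations about the known mean: SS = (2.2−6)² + (6.8−6)² + (2.1−6)² + (11.2−6)² + (1.5−6)² = 77.58.
The Normal likelihood contributes (σ²)^(−n/2) exp(−SS/(2σ²)), so the posterior is Inverse-Gamma(α + n/2, β + SS/2) = Inverse-Gamma(5.8, 51.79).
The mode of Inverse-Gamma(a, b) is b/(a+1) = 51.79/6.8 ≈ 7.616.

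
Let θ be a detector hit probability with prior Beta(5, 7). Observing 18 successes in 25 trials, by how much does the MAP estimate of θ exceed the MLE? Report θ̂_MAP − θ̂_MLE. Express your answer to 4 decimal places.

MAP − MLE = -0.0914

Posterior is Beta(23, 14); MAP = (23−1)/(37−2) = 22/35 ≈ 0.62857.
MLE ignores the prior: θ̂_MLE = k/n = 18/25 ≈ 0.72000.
Difference = 22/35 − 18/25 = -16/175 ≈ -0.0914.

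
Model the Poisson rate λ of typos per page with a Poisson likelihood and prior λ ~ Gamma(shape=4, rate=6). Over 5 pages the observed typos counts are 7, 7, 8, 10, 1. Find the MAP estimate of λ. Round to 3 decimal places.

λ̂_MAP = 3.273

Σxᵢ = 7+7+8+10+1 = 33, with n = 5.
Posterior ∝ λ^3e^(−6λ) · λ^33e^(−5λ) = λ^36e^(−11λ), i.e. Gamma(shape=37, rate=11).
The mode of a Gamma(a, b) with a ≥ 1 (shape–rate) is (a−1)/b = 36/11 ≈ 3.273.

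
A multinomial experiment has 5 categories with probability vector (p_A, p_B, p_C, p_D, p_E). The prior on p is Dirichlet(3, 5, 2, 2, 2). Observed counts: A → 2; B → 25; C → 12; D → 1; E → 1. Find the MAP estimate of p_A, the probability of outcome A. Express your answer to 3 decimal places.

MAP estimate of p_A = 0.080

The posterior is Dirichlet(αᵢ + nᵢ) = Dirichlet(5, 30, 14, 3, 3).
For a Dirichlet(a₁,…,a_K) with all aᵢ > 1, the mode has j-th component (aⱼ − 1)/(Σaᵢ − K).
Here Σaᵢ = 55 and K = 5, so p_A = (5 − 1)/(55 − 5) = 4/50 ≈ 0.080.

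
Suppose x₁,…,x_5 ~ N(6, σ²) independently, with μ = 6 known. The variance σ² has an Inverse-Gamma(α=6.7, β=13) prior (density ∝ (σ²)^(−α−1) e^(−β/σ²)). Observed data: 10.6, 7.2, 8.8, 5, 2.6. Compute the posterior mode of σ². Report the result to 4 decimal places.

Sum of squared deviations about the known mean: SS = (10.6−6)² + (7.2−6)² + (8.8−6)² + (5−6)² + (2.6−6)² = 43.
The Normal likelihood contributes (σ²)^(−n/2) exp(−SS/(2σ²)), so the posterior is Inverse-Gamma(α + n/2, β + SS/2) = Inverse-Gamma(9.2, 34.5).
The mode of Inverse-Gamma(a, b) is b/(a+1) = 34.5/10.2 ≈ 3.3824.

σ̂²_MAP = 3.3824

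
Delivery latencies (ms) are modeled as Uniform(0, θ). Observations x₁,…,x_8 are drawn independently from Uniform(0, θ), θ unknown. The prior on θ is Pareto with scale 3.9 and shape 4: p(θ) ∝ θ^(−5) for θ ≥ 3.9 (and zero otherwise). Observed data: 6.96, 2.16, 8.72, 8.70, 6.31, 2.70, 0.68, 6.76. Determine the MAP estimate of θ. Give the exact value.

The Uniform(0, θ) likelihood is θ^(−n) for θ ≥ max(xᵢ), zero otherwise. Here max(xᵢ) = 8.72.
Posterior ∝ θ^(−5) · θ^(−8) = θ^(−13) on θ ≥ max(3.9, 8.72) = 8.72.
This density is strictly decreasing in θ, so the posterior mode lies at the lower boundary of the support.

θ̂_MAP = 8.72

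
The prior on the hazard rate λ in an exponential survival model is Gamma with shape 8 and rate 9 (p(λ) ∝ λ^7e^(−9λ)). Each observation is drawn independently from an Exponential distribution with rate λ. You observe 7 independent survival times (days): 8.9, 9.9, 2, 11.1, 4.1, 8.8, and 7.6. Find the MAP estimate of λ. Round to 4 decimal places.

λ̂_MAP = 0.2280

The Exponential(rate=λ) likelihood is ∝ λ^n e^(−λΣtᵢ). Here n = 7 and Σtᵢ = 8.9 + 9.9 + 2 + 11.1 + 4.1 + 8.8 + 7.6 = 52.4.
Posterior ∝ λ^7e^(−9λ) · λ^7e^(−52.4λ) = λ^14e^(−61.4λ), i.e. Gamma(15, 61.4).
Mode = (a−1)/b = 14/61.4 ≈ 0.2280.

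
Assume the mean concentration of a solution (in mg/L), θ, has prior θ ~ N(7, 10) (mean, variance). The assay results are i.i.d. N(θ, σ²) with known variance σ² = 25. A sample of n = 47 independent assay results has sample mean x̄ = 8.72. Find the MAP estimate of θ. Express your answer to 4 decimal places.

n = 47, x̄ = 8.72.
For a Normal prior and Normal likelihood with known variance, the posterior is Normal; its mode equals its mean, the precision-weighted average.
Prior precision 1/σ₀² = 1/10 = 0.1; data precision n/σ² = 47/25 = 1.88.
θ̂ = (0.1·7 + 1.88·8.72) / (0.1 + 1.88) = 17.0936/1.98 = 21367/2475 ≈ 8.6331.

θ̂_MAP = 8.6331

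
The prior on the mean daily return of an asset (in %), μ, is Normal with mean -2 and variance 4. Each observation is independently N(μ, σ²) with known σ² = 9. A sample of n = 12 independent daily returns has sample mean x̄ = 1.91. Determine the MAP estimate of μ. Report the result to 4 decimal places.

μ̂_MAP = 1.2926

n = 12, x̄ = 1.91.
For a Normal prior and Normal likelihood with known variance, the posterior is Normal; its mode equals its mean, the precision-weighted average.
Prior precision 1/σ₀² = 1/4 = 0.25; data precision n/σ² = 12/9 = 4/3.
μ̂ = (0.25·(-2) + (4/3)·1.91) / (0.25 + 4/3) = (307/150)/(19/12) = 614/475 ≈ 1.2926.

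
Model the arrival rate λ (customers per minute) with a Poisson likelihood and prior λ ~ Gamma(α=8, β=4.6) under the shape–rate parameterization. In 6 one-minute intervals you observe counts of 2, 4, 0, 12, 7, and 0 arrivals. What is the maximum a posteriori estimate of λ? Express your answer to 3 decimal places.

λ̂_MAP = 3.019

Σxᵢ = 2+4+0+12+7+0 = 25, with n = 6.
Posterior ∝ λ^7e^(−4.6λ) · λ^25e^(−6λ) = λ^32e^(−10.6λ), i.e. Gamma(shape=33, rate=10.6).
The mode of a Gamma(a, b) with a ≥ 1 (shape–rate) is (a−1)/b = 32/10.6 ≈ 3.019.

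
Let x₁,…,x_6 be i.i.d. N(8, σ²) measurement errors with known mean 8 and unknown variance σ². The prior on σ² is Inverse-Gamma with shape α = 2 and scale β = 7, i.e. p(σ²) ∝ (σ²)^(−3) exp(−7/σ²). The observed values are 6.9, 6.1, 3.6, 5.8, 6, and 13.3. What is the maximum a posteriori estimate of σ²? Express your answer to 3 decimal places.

Sum of squared deviations about the known mean: SS = (6.9−8)² + (6.1−8)² + (3.6−8)² + (5.8−8)² + (6−8)² + (13.3−8)² = 61.11.
The Normal likelihood contributes (σ²)^(−n/2) exp(−SS/(2σ²)), so the posterior is Inverse-Gamma(α + n/2, β + SS/2) = Inverse-Gamma(5, 37.555).
The mode of Inverse-Gamma(a, b) is b/(a+1) = 37.555/6 ≈ 6.259.

σ̂²_MAP = 6.259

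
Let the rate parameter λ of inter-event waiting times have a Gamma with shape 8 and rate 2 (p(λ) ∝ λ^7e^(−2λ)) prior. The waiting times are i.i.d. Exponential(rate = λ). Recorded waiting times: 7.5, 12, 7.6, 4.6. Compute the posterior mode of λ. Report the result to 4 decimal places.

The Exponential(rate=λ) likelihood is ∝ λ^n e^(−λΣtᵢ). Here n = 4 and Σtᵢ = 7.5 + 12 + 7.6 + 4.6 = 31.7.
Posterior ∝ λ^7e^(−2λ) · λ^4e^(−31.7λ) = λ^11e^(−33.7λ), i.e. Gamma(12, 33.7).
Mode = (a−1)/b = 11/33.7 ≈ 0.3264.

λ̂_MAP = 0.3264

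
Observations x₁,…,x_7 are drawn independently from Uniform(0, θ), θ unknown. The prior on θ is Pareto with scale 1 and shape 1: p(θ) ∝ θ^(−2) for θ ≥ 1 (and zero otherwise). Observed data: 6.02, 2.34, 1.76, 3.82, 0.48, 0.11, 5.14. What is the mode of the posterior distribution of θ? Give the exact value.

The Uniform(0, θ) likelihood is θ^(−n) for θ ≥ max(xᵢ), zero otherwise. Here max(xᵢ) = 6.02.
Posterior ∝ θ^(−2) · θ^(−7) = θ^(−9) on θ ≥ max(1, 6.02) = 6.02.
This density is strictly decreasing in θ, so the posterior mode lies at the lower boundary of the support.

θ̂_MAP = 6.02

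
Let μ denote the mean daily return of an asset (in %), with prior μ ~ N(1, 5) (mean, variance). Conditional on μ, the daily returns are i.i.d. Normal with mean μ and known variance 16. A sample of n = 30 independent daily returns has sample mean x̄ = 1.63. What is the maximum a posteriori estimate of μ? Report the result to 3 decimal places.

n = 30, x̄ = 1.63.
For a Normal prior and Normal likelihood with known variance, the posterior is Normal; its mode equals its mean, the precision-weighted average.
Prior precision 1/σ₀² = 1/5 = 0.2; data precision n/σ² = 30/16 = 1.875.
μ̂ = (0.2·1 + 1.875·1.63) / (0.2 + 1.875) = 3.25625/2.075 = 521/332 ≈ 1.569.

μ̂_MAP = 1.569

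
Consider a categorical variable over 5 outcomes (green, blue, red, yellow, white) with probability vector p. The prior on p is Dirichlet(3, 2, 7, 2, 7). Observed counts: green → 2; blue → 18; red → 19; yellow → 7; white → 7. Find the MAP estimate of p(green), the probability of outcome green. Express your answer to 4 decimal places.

MAP estimate of p(green) = 0.0580

The posterior is Dirichlet(αᵢ + nᵢ) = Dirichlet(5, 20, 26, 9, 14).
For a Dirichlet(a₁,…,a_K) with all aᵢ > 1, the mode has j-th component (aⱼ − 1)/(Σaᵢ − K).
Here Σaᵢ = 74 and K = 5, so p(green) = (5 − 1)/(74 − 5) = 4/69 ≈ 0.0580.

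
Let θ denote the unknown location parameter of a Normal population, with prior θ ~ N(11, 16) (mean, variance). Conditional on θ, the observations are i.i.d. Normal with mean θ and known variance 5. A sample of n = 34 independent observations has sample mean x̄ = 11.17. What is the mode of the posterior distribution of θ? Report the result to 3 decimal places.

θ̂_MAP = 11.168

n = 34, x̄ = 11.17.
For a Normal prior and Normal likelihood with known variance, the posterior is Normal; its mode equals its mean, the precision-weighted average.
Prior precision 1/σ₀² = 1/16 = 0.0625; data precision n/σ² = 34/5 = 6.8.
θ̂ = (0.0625·11 + 6.8·11.17) / (0.0625 + 6.8) = 76.6435/6.8625 = 153287/13725 ≈ 11.168.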